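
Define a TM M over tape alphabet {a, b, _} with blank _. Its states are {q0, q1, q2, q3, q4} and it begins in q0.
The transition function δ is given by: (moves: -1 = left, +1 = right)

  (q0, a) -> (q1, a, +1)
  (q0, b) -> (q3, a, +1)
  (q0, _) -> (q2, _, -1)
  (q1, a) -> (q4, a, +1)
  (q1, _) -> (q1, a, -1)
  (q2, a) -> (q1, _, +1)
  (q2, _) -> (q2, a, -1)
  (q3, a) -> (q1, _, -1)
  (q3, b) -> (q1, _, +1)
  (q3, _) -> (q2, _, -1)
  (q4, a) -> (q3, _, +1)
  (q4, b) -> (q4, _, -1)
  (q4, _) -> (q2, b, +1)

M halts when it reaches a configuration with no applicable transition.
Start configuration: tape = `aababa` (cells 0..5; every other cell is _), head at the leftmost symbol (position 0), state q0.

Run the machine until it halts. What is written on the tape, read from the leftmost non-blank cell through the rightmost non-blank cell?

ab_ba

state=q0 head=0 tape=[a]ababa   (q0,a)→(q1,a,+1)
state=q1 head=1 tape=a[a]baba   (q1,a)→(q4,a,+1)
state=q4 head=2 tape=aa[b]aba   (q4,b)→(q4,_,-1)
state=q4 head=1 tape=a[a]_aba   (q4,a)→(q3,_,+1)
state=q3 head=2 tape=a_[_]aba   (q3,_)→(q2,_,-1)
state=q2 head=1 tape=a[_]_aba   (q2,_)→(q2,a,-1)
state=q2 head=0 tape=[a]a_aba   (q2,a)→(q1,_,+1)
state=q1 head=1 tape=_[a]_aba   (q1,a)→(q4,a,+1)
state=q4 head=2 tape=_a[_]aba   (q4,_)→(q2,b,+1)
state=q2 head=3 tape=_ab[a]ba   (q2,a)→(q1,_,+1)
state=q1 head=4 tape=_ab_[b]a
The non-blank tape span at halt is ab_ba.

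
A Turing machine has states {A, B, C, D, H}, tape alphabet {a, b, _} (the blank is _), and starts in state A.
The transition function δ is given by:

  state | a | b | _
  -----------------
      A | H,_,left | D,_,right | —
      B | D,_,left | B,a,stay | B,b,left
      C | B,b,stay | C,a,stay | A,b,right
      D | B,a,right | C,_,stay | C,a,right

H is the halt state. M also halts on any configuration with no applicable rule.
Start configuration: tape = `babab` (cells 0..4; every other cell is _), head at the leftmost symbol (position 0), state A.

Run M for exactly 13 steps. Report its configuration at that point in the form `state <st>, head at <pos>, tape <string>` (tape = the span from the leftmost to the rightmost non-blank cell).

A | [b]abab   read b → write _, move right, go to D
D | _[a]bab   read a → write a, move right, go to B
B | _a[b]ab   read b → write a, move stay, go to B
B | _a[a]ab   read a → write _, move left, go to D
D | _[a]_ab   read a → write a, move right, go to B
B | _a[_]ab   read _ → write b, move left, go to B
B | _[a]bab   read a → write _, move left, go to D
D | [_]_bab   read _ → write a, move right, go to C
C | a[_]bab   read _ → write b, move right, go to A
A | ab[b]ab   read b → write _, move right, go to D
D | ab_[a]b   read a → write a, move right, go to B
B | ab_a[b]   read b → write a, move stay, go to B
B | ab_a[a]   read a → write _, move left, go to D
D | ab_[a]_
After 13 steps: state D, head at 3, tape ab_a.

state D, head at 3, tape ab_a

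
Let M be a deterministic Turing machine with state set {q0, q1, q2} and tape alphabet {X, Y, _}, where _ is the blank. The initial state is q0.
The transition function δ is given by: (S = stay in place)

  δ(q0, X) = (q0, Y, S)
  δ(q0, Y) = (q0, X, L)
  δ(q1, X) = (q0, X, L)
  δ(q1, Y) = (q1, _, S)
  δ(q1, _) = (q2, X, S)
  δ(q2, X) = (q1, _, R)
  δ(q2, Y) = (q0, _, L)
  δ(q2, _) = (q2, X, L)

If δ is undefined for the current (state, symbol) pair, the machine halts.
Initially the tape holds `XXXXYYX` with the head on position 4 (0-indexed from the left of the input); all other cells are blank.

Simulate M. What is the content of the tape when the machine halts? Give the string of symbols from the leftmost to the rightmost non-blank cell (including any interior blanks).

XXXXXYX

state=q0 head=4 tape=_XXXX[Y]YX   (q0,Y)→(q0,X,L)
state=q0 head=3 tape=_XXX[X]XYX   (q0,X)→(q0,Y,S)
state=q0 head=3 tape=_XXX[Y]XYX   (q0,Y)→(q0,X,L)
state=q0 head=2 tape=_XX[X]XXYX   (q0,X)→(q0,Y,S)
state=q0 head=2 tape=_XX[Y]XXYX   (q0,Y)→(q0,X,L)
state=q0 head=1 tape=_X[X]XXXYX   (q0,X)→(q0,Y,S)
state=q0 head=1 tape=_X[Y]XXXYX   (q0,Y)→(q0,X,L)
state=q0 head=0 tape=_[X]XXXXYX   (q0,X)→(q0,Y,S)
state=q0 head=0 tape=_[Y]XXXXYX   (q0,Y)→(q0,X,L)
state=q0 head=-1 tape=[_]XXXXXYX
The non-blank tape span at halt is XXXXXYX.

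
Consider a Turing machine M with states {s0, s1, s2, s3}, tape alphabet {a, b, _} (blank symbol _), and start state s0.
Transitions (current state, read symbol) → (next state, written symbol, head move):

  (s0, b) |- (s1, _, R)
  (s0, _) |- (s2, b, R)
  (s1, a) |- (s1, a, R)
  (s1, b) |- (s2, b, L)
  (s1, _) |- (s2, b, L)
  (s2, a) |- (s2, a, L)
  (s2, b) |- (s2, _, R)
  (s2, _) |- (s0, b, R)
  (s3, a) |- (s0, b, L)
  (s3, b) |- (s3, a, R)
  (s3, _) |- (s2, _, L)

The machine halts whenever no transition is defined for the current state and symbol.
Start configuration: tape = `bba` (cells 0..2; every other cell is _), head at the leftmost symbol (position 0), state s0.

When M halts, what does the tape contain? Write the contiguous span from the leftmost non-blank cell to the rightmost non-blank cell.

bbab

state=s0 head=0 tape=[b]ba_   (s0,b)→(s1,_,R)
state=s1 head=1 tape=_[b]a_   (s1,b)→(s2,b,L)
state=s2 head=0 tape=[_]ba_   (s2,_)→(s0,b,R)
state=s0 head=1 tape=b[b]a_   (s0,b)→(s1,_,R)
state=s1 head=2 tape=b_[a]_   (s1,a)→(s1,a,R)
state=s1 head=3 tape=b_a[_]   (s1,_)→(s2,b,L)
state=s2 head=2 tape=b_[a]b   (s2,a)→(s2,a,L)
state=s2 head=1 tape=b[_]ab   (s2,_)→(s0,b,R)
state=s0 head=2 tape=bb[a]b
The non-blank tape span at halt is bbab.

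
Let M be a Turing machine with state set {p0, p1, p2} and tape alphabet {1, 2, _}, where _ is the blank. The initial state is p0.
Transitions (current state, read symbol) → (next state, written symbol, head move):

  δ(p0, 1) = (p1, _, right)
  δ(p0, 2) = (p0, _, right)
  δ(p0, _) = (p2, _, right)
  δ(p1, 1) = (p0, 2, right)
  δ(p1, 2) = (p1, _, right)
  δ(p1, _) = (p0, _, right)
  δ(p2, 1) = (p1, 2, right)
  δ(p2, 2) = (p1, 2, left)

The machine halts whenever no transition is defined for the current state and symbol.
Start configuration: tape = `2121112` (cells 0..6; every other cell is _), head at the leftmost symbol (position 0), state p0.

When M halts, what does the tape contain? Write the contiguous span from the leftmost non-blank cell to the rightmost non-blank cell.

state=p0 head=0 tape=[2]121112__   (p0,2)→(p0,_,right)
state=p0 head=1 tape=_[1]21112__   (p0,1)→(p1,_,right)
state=p1 head=2 tape=__[2]1112__   (p1,2)→(p1,_,right)
state=p1 head=3 tape=___[1]112__   (p1,1)→(p0,2,right)
state=p0 head=4 tape=___2[1]12__   (p0,1)→(p1,_,right)
state=p1 head=5 tape=___2_[1]2__   (p1,1)→(p0,2,right)
state=p0 head=6 tape=___2_2[2]__   (p0,2)→(p0,_,right)
state=p0 head=7 tape=___2_2_[_]_   (p0,_)→(p2,_,right)
state=p2 head=8 tape=___2_2__[_]
The non-blank tape span at halt is 2_2.

2_2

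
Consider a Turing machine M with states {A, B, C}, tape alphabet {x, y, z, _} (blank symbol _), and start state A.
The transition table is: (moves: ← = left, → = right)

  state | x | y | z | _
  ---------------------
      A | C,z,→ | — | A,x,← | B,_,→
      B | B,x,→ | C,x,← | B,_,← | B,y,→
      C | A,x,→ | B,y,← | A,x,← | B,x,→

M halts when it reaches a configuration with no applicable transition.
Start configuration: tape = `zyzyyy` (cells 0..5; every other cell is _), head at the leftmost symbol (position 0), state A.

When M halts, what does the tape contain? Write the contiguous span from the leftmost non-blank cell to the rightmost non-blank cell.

state=A head=0 tape=_[z]yzyyy   (A,z)→(A,x,←)
state=A head=-1 tape=[_]xyzyyy   (A,_)→(B,_,→)
state=B head=0 tape=_[x]yzyyy   (B,x)→(B,x,→)
state=B head=1 tape=_x[y]zyyy   (B,y)→(C,x,←)
state=C head=0 tape=_[x]xzyyy   (C,x)→(A,x,→)
state=A head=1 tape=_x[x]zyyy   (A,x)→(C,z,→)
state=C head=2 tape=_xz[z]yyy   (C,z)→(A,x,←)
state=A head=1 tape=_x[z]xyyy   (A,z)→(A,x,←)
state=A head=0 tape=_[x]xxyyy   (A,x)→(C,z,→)
state=C head=1 tape=_z[x]xyyy   (C,x)→(A,x,→)
state=A head=2 tape=_zx[x]yyy   (A,x)→(C,z,→)
state=C head=3 tape=_zxz[y]yy   (C,y)→(B,y,←)
state=B head=2 tape=_zx[z]yyy   (B,z)→(B,_,←)
state=B head=1 tape=_z[x]_yyy   (B,x)→(B,x,→)
state=B head=2 tape=_zx[_]yyy   (B,_)→(B,y,→)
state=B head=3 tape=_zxy[y]yy   (B,y)→(C,x,←)
state=C head=2 tape=_zx[y]xyy   (C,y)→(B,y,←)
state=B head=1 tape=_z[x]yxyy   (B,x)→(B,x,→)
state=B head=2 tape=_zx[y]xyy   (B,y)→(C,x,←)
state=C head=1 tape=_z[x]xxyy   (C,x)→(A,x,→)
state=A head=2 tape=_zx[x]xyy   (A,x)→(C,z,→)
state=C head=3 tape=_zxz[x]yy   (C,x)→(A,x,→)
state=A head=4 tape=_zxzx[y]y
The non-blank tape span at halt is zxzxyy.

zxzxyy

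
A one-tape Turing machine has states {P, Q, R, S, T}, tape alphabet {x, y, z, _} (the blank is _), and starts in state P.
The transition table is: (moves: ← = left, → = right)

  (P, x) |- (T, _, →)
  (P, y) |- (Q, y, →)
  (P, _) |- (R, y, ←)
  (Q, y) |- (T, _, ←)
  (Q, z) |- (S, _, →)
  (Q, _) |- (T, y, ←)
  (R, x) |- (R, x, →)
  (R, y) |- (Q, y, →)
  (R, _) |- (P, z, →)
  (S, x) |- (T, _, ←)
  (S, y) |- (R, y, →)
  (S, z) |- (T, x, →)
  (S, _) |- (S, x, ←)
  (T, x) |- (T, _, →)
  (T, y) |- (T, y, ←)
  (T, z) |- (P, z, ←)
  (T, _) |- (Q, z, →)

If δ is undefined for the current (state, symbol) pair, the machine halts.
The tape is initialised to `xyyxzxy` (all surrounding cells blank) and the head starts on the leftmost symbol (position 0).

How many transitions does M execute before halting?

P | __[x]yyxzxy   read x → write _, move →, go to T
T | ___[y]yxzxy   read y → write y, move ←, go to T
T | __[_]yyxzxy   read _ → write z, move →, go to Q
Q | __z[y]yxzxy   read y → write _, move ←, go to T
T | __[z]_yxzxy   read z → write z, move ←, go to P
P | _[_]z_yxzxy   read _ → write y, move ←, go to R
R | [_]yz_yxzxy   read _ → write z, move →, go to P
P | z[y]z_yxzxy   read y → write y, move →, go to Q
Q | zy[z]_yxzxy   read z → write _, move →, go to S
S | zy_[_]yxzxy   read _ → write x, move ←, go to S
S | zy[_]xyxzxy   read _ → write x, move ←, go to S
S | z[y]xxyxzxy   read y → write y, move →, go to R
R | zy[x]xyxzxy   read x → write x, move →, go to R
R | zyx[x]yxzxy   read x → write x, move →, go to R
R | zyxx[y]xzxy   read y → write y, move →, go to Q
Q | zyxxy[x]zxy
M halts after 15 transitions.

15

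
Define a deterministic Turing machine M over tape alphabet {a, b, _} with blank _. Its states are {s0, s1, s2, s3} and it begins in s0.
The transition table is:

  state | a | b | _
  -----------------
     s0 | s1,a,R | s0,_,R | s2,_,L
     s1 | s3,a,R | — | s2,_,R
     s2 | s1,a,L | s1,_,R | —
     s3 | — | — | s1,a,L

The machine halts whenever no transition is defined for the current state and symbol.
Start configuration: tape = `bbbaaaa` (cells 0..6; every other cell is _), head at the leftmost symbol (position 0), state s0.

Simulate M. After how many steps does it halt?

5

state=s0 head=0 tape=[b]bbaaaa   (s0,b)→(s0,_,R)
state=s0 head=1 tape=_[b]baaaa   (s0,b)→(s0,_,R)
state=s0 head=2 tape=__[b]aaaa   (s0,b)→(s0,_,R)
state=s0 head=3 tape=___[a]aaa   (s0,a)→(s1,a,R)
state=s1 head=4 tape=___a[a]aa   (s1,a)→(s3,a,R)
state=s3 head=5 tape=___aa[a]a
M halts after 5 transitions.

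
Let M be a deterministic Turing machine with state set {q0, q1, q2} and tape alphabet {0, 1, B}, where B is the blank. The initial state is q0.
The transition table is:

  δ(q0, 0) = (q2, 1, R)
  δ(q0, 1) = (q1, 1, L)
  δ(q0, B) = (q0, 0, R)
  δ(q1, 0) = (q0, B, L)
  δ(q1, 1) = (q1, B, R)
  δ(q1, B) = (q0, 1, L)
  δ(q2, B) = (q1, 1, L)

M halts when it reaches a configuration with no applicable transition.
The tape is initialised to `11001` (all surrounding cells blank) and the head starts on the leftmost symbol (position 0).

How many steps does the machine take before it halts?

q0 | BBB[1]1001   read 1 → write 1, move L, go to q1
q1 | BB[B]11001   read B → write 1, move L, go to q0
q0 | B[B]111001   read B → write 0, move R, go to q0
q0 | B0[1]11001   read 1 → write 1, move L, go to q1
q1 | B[0]111001   read 0 → write B, move L, go to q0
q0 | [B]B111001   read B → write 0, move R, go to q0
q0 | 0[B]111001   read B → write 0, move R, go to q0
q0 | 00[1]11001   read 1 → write 1, move L, go to q1
q1 | 0[0]111001   read 0 → write B, move L, go to q0
q0 | [0]B111001   read 0 → write 1, move R, go to q2
q2 | 1[B]111001   read B → write 1, move L, go to q1
q1 | [1]1111001   read 1 → write B, move R, go to q1
q1 | B[1]111001   read 1 → write B, move R, go to q1
q1 | BB[1]11001   read 1 → write B, move R, go to q1
q1 | BBB[1]1001   read 1 → write B, move R, go to q1
q1 | BBBB[1]001   read 1 → write B, move R, go to q1
q1 | BBBBB[0]01   read 0 → write B, move L, go to q0
q0 | BBBB[B]B01   read B → write 0, move R, go to q0
q0 | BBBB0[B]01   read B → write 0, move R, go to q0
q0 | BBBB00[0]1   read 0 → write 1, move R, go to q2
q2 | BBBB001[1]
M halts after 20 transitions.

20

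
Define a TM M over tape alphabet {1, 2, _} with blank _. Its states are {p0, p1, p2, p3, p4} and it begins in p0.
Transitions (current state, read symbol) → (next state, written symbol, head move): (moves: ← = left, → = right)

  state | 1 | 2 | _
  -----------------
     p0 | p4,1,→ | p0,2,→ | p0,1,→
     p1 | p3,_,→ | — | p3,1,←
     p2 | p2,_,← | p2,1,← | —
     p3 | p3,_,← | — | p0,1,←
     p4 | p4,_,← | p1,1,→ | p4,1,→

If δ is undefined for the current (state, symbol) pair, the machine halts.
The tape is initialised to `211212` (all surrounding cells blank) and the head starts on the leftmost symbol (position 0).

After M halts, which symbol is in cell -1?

1

state=p0 head=0 tape=___[2]11212   (p0,2)→(p0,2,→)
state=p0 head=1 tape=___2[1]1212   (p0,1)→(p4,1,→)
state=p4 head=2 tape=___21[1]212   (p4,1)→(p4,_,←)
state=p4 head=1 tape=___2[1]_212   (p4,1)→(p4,_,←)
state=p4 head=0 tape=___[2]__212   (p4,2)→(p1,1,→)
state=p1 head=1 tape=___1[_]_212   (p1,_)→(p3,1,←)
state=p3 head=0 tape=___[1]1_212   (p3,1)→(p3,_,←)
state=p3 head=-1 tape=__[_]_1_212   (p3,_)→(p0,1,←)
state=p0 head=-2 tape=_[_]1_1_212   (p0,_)→(p0,1,→)
state=p0 head=-1 tape=_1[1]_1_212   (p0,1)→(p4,1,→)
state=p4 head=0 tape=_11[_]1_212   (p4,_)→(p4,1,→)
state=p4 head=1 tape=_111[1]_212   (p4,1)→(p4,_,←)
state=p4 head=0 tape=_11[1]__212   (p4,1)→(p4,_,←)
state=p4 head=-1 tape=_1[1]___212   (p4,1)→(p4,_,←)
state=p4 head=-2 tape=_[1]____212   (p4,1)→(p4,_,←)
state=p4 head=-3 tape=[_]_____212   (p4,_)→(p4,1,→)
state=p4 head=-2 tape=1[_]____212   (p4,_)→(p4,1,→)
state=p4 head=-1 tape=11[_]___212   (p4,_)→(p4,1,→)
state=p4 head=0 tape=111[_]__212   (p4,_)→(p4,1,→)
state=p4 head=1 tape=1111[_]_212   (p4,_)→(p4,1,→)
state=p4 head=2 tape=11111[_]212   (p4,_)→(p4,1,→)
state=p4 head=3 tape=111111[2]12   (p4,2)→(p1,1,→)
state=p1 head=4 tape=1111111[1]2   (p1,1)→(p3,_,→)
state=p3 head=5 tape=1111111_[2]
Cell -1 holds 1 when M halts.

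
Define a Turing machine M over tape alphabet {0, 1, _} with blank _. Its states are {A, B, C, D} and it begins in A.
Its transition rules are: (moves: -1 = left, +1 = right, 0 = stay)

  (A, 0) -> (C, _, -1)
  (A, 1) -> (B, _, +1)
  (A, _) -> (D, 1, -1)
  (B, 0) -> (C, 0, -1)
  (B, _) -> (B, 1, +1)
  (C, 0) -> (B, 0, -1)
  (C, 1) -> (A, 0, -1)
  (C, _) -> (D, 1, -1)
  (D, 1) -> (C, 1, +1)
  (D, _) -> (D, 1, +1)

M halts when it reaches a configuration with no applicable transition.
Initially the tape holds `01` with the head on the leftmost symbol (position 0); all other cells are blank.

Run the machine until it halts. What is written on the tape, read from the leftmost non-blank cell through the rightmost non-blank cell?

A | ___[0]1   read 0 → write _, move -1, go to C
C | __[_]_1   read _ → write 1, move -1, go to D
D | _[_]1_1   read _ → write 1, move +1, go to D
D | _1[1]_1   read 1 → write 1, move +1, go to C
C | _11[_]1   read _ → write 1, move -1, go to D
D | _1[1]11   read 1 → write 1, move +1, go to C
C | _11[1]1   read 1 → write 0, move -1, go to A
A | _1[1]01   read 1 → write _, move +1, go to B
B | _1_[0]1   read 0 → write 0, move -1, go to C
C | _1[_]01   read _ → write 1, move -1, go to D
D | _[1]101   read 1 → write 1, move +1, go to C
C | _1[1]01   read 1 → write 0, move -1, go to A
A | _[1]001   read 1 → write _, move +1, go to B
B | __[0]01   read 0 → write 0, move -1, go to C
C | _[_]001   read _ → write 1, move -1, go to D
D | [_]1001   read _ → write 1, move +1, go to D
D | 1[1]001   read 1 → write 1, move +1, go to C
C | 11[0]01   read 0 → write 0, move -1, go to B
B | 1[1]001
The non-blank tape span at halt is 11001.

11001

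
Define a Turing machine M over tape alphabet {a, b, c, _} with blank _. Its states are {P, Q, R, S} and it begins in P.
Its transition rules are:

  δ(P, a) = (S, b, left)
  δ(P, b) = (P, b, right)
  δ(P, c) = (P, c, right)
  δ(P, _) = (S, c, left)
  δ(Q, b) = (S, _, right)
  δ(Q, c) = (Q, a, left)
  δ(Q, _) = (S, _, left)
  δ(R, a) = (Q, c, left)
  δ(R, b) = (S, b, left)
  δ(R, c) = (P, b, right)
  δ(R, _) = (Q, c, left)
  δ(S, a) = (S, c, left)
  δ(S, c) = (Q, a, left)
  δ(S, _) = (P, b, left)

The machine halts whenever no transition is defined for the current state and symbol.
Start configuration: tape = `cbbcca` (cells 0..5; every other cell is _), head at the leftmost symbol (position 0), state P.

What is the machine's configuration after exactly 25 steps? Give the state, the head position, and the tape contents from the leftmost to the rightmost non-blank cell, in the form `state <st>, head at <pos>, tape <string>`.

P | [c]bbcca_   read c → write c, move right, go to P
P | c[b]bcca_   read b → write b, move right, go to P
P | cb[b]cca_   read b → write b, move right, go to P
P | cbb[c]ca_   read c → write c, move right, go to P
P | cbbc[c]a_   read c → write c, move right, go to P
P | cbbcc[a]_   read a → write b, move left, go to S
S | cbbc[c]b_   read c → write a, move left, go to Q
Q | cbb[c]ab_   read c → write a, move left, go to Q
Q | cb[b]aab_   read b → write _, move right, go to S
S | cb_[a]ab_   read a → write c, move left, go to S
S | cb[_]cab_   read _ → write b, move left, go to P
P | c[b]bcab_   read b → write b, move right, go to P
P | cb[b]cab_   read b → write b, move right, go to P
P | cbb[c]ab_   read c → write c, move right, go to P
P | cbbc[a]b_   read a → write b, move left, go to S
S | cbb[c]bb_   read c → write a, move left, go to Q
Q | cb[b]abb_   read b → write _, move right, go to S
S | cb_[a]bb_   read a → write c, move left, go to S
S | cb[_]cbb_   read _ → write b, move left, go to P
P | c[b]bcbb_   read b → write b, move right, go to P
P | cb[b]cbb_   read b → write b, move right, go to P
P | cbb[c]bb_   read c → write c, move right, go to P
P | cbbc[b]b_   read b → write b, move right, go to P
P | cbbcb[b]_   read b → write b, move right, go to P
P | cbbcbb[_]   read _ → write c, move left, go to S
S | cbbcb[b]c
After 25 steps: state S, head at 5, tape cbbcbbc.

state S, head at 5, tape cbbcbbc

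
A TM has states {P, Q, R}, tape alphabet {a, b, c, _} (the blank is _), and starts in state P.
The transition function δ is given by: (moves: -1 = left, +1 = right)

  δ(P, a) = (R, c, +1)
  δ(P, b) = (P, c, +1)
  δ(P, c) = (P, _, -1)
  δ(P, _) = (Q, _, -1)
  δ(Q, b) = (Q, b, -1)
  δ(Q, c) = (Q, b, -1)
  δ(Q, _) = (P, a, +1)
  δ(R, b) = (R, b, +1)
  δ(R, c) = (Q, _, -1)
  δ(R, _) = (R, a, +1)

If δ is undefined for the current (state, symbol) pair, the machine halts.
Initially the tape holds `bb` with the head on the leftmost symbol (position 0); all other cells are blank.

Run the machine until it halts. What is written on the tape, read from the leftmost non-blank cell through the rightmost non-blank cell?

P | _[b]b_   read b → write c, move +1, go to P
P | _c[b]_   read b → write c, move +1, go to P
P | _cc[_]   read _ → write _, move -1, go to Q
Q | _c[c]_   read c → write b, move -1, go to Q
Q | _[c]b_   read c → write b, move -1, go to Q
Q | [_]bb_   read _ → write a, move +1, go to P
P | a[b]b_   read b → write c, move +1, go to P
P | ac[b]_   read b → write c, move +1, go to P
P | acc[_]   read _ → write _, move -1, go to Q
Q | ac[c]_   read c → write b, move -1, go to Q
Q | a[c]b_   read c → write b, move -1, go to Q
Q | [a]bb_
The non-blank tape span at halt is abb.

abb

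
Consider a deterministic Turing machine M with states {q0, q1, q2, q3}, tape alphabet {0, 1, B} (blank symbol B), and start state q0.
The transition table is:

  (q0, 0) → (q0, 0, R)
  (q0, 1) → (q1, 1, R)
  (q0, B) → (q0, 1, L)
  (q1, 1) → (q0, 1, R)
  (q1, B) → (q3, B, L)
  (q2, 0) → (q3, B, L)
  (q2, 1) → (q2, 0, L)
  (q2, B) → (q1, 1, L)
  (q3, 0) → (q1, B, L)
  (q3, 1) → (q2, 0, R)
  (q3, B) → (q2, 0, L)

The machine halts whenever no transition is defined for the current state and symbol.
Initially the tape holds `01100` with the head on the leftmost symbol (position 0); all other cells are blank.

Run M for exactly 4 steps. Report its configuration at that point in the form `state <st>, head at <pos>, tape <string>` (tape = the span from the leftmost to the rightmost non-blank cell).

q0 | [0]1100   read 0 → write 0, move R, go to q0
q0 | 0[1]100   read 1 → write 1, move R, go to q1
q1 | 01[1]00   read 1 → write 1, move R, go to q0
q0 | 011[0]0   read 0 → write 0, move R, go to q0
q0 | 0110[0]
After 4 steps: state q0, head at 4, tape 01100.

state q0, head at 4, tape 01100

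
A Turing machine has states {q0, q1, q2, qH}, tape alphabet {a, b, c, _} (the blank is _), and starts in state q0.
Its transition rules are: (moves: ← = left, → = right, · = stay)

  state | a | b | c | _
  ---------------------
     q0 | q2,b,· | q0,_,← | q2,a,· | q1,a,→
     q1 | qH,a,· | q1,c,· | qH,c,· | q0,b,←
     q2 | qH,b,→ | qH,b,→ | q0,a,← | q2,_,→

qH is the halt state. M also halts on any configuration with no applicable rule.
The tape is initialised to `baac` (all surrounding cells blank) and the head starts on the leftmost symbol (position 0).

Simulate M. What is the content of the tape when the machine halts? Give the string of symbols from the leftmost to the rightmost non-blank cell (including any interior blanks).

q0 | _[b]aac   read b → write _, move ←, go to q0
q0 | [_]_aac   read _ → write a, move →, go to q1
q1 | a[_]aac   read _ → write b, move ←, go to q0
q0 | [a]baac   read a → write b, move ·, go to q2
q2 | [b]baac   read b → write b, move →, go to qH
qH | b[b]aac
The non-blank tape span at halt is bbaac.

bbaac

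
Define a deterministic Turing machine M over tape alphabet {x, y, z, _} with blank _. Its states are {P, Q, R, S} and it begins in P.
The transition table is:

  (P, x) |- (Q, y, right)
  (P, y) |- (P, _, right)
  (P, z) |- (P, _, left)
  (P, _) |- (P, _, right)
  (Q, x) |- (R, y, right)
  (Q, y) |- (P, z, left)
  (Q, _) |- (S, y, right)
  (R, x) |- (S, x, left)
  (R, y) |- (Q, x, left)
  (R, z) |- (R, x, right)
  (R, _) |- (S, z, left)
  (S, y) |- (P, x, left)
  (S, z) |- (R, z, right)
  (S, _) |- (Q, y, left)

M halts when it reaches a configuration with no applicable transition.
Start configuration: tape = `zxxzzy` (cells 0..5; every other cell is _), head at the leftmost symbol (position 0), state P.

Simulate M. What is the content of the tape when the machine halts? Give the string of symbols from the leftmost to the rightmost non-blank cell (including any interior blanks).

yy__yz

P | _[z]xxzzy_   read z → write _, move left, go to P
P | [_]_xxzzy_   read _ → write _, move right, go to P
P | _[_]xxzzy_   read _ → write _, move right, go to P
P | __[x]xzzy_   read x → write y, move right, go to Q
Q | __y[x]zzy_   read x → write y, move right, go to R
R | __yy[z]zy_   read z → write x, move right, go to R
R | __yyx[z]y_   read z → write x, move right, go to R
R | __yyxx[y]_   read y → write x, move left, go to Q
Q | __yyx[x]x_   read x → write y, move right, go to R
R | __yyxy[x]_   read x → write x, move left, go to S
S | __yyx[y]x_   read y → write x, move left, go to P
P | __yy[x]xx_   read x → write y, move right, go to Q
Q | __yyy[x]x_   read x → write y, move right, go to R
R | __yyyy[x]_   read x → write x, move left, go to S
S | __yyy[y]x_   read y → write x, move left, go to P
P | __yy[y]xx_   read y → write _, move right, go to P
P | __yy_[x]x_   read x → write y, move right, go to Q
Q | __yy_y[x]_   read x → write y, move right, go to R
R | __yy_yy[_]   read _ → write z, move left, go to S
S | __yy_y[y]z   read y → write x, move left, go to P
P | __yy_[y]xz   read y → write _, move right, go to P
P | __yy__[x]z   read x → write y, move right, go to Q
Q | __yy__y[z]
The non-blank tape span at halt is yy__yz.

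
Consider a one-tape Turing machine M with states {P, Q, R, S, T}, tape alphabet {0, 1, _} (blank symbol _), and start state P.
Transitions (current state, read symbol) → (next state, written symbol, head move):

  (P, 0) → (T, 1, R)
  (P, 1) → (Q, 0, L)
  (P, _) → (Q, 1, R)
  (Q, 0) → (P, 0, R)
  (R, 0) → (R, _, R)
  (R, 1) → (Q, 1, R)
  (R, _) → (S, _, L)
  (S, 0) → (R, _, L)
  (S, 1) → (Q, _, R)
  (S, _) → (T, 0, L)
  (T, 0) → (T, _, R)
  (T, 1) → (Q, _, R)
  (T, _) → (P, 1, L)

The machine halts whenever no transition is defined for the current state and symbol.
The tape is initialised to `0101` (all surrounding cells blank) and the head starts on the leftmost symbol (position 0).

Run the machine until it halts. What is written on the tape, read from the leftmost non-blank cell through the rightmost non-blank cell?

P | [0]101__   read 0 → write 1, move R, go to T
T | 1[1]01__   read 1 → write _, move R, go to Q
Q | 1_[0]1__   read 0 → write 0, move R, go to P
P | 1_0[1]__   read 1 → write 0, move L, go to Q
Q | 1_[0]0__   read 0 → write 0, move R, go to P
P | 1_0[0]__   read 0 → write 1, move R, go to T
T | 1_01[_]_   read _ → write 1, move L, go to P
P | 1_0[1]1_   read 1 → write 0, move L, go to Q
Q | 1_[0]01_   read 0 → write 0, move R, go to P
P | 1_0[0]1_   read 0 → write 1, move R, go to T
T | 1_01[1]_   read 1 → write _, move R, go to Q
Q | 1_01_[_]
The non-blank tape span at halt is 1_01.

1_01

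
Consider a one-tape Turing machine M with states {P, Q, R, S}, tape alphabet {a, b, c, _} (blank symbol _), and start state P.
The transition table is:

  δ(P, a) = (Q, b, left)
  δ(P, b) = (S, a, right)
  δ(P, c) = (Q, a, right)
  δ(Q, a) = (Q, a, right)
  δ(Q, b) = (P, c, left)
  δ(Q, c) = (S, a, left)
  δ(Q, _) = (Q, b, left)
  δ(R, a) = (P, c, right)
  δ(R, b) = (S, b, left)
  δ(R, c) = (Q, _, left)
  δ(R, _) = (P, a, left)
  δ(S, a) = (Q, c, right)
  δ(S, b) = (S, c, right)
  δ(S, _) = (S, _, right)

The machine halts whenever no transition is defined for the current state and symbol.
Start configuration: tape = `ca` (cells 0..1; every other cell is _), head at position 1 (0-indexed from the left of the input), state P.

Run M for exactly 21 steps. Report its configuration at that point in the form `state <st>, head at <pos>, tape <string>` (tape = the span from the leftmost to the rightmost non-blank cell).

P | _c[a]_   read a → write b, move left, go to Q
Q | _[c]b_   read c → write a, move left, go to S
S | [_]ab_   read _ → write _, move right, go to S
S | _[a]b_   read a → write c, move right, go to Q
Q | _c[b]_   read b → write c, move left, go to P
P | _[c]c_   read c → write a, move right, go to Q
Q | _a[c]_   read c → write a, move left, go to S
S | _[a]a_   read a → write c, move right, go to Q
Q | _c[a]_   read a → write a, move right, go to Q
Q | _ca[_]   read _ → write b, move left, go to Q
Q | _c[a]b   read a → write a, move right, go to Q
Q | _ca[b]   read b → write c, move left, go to P
P | _c[a]c   read a → write b, move left, go to Q
Q | _[c]bc   read c → write a, move left, go to S
S | [_]abc   read _ → write _, move right, go to S
S | _[a]bc   read a → write c, move right, go to Q
Q | _c[b]c   read b → write c, move left, go to P
P | _[c]cc   read c → write a, move right, go to Q
Q | _a[c]c   read c → write a, move left, go to S
S | _[a]ac   read a → write c, move right, go to Q
Q | _c[a]c   read a → write a, move right, go to Q
Q | _ca[c]
After 21 steps: state Q, head at 2, tape cac.

state Q, head at 2, tape cac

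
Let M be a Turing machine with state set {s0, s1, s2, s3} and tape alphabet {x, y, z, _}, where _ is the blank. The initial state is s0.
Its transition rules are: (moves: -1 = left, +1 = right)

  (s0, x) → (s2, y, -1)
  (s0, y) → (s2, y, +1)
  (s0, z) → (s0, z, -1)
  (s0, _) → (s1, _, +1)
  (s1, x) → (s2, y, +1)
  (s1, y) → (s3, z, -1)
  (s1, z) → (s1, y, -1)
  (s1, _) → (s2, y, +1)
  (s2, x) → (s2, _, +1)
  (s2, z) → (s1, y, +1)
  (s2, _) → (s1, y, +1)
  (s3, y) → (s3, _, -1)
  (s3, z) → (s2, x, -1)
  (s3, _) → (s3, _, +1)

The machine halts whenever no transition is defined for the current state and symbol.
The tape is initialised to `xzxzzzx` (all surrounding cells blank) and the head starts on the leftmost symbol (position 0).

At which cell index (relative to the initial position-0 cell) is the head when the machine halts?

state=s0 head=0 tape=__[x]zxzzzx   (s0,x)→(s2,y,-1)
state=s2 head=-1 tape=_[_]yzxzzzx   (s2,_)→(s1,y,+1)
state=s1 head=0 tape=_y[y]zxzzzx   (s1,y)→(s3,z,-1)
state=s3 head=-1 tape=_[y]zzxzzzx   (s3,y)→(s3,_,-1)
state=s3 head=-2 tape=[_]_zzxzzzx   (s3,_)→(s3,_,+1)
state=s3 head=-1 tape=_[_]zzxzzzx   (s3,_)→(s3,_,+1)
state=s3 head=0 tape=__[z]zxzzzx   (s3,z)→(s2,x,-1)
state=s2 head=-1 tape=_[_]xzxzzzx   (s2,_)→(s1,y,+1)
state=s1 head=0 tape=_y[x]zxzzzx   (s1,x)→(s2,y,+1)
state=s2 head=1 tape=_yy[z]xzzzx   (s2,z)→(s1,y,+1)
state=s1 head=2 tape=_yyy[x]zzzx   (s1,x)→(s2,y,+1)
state=s2 head=3 tape=_yyyy[z]zzx   (s2,z)→(s1,y,+1)
state=s1 head=4 tape=_yyyyy[z]zx   (s1,z)→(s1,y,-1)
state=s1 head=3 tape=_yyyy[y]yzx   (s1,y)→(s3,z,-1)
state=s3 head=2 tape=_yyy[y]zyzx   (s3,y)→(s3,_,-1)
state=s3 head=1 tape=_yy[y]_zyzx   (s3,y)→(s3,_,-1)
state=s3 head=0 tape=_y[y]__zyzx   (s3,y)→(s3,_,-1)
state=s3 head=-1 tape=_[y]___zyzx   (s3,y)→(s3,_,-1)
state=s3 head=-2 tape=[_]____zyzx   (s3,_)→(s3,_,+1)
state=s3 head=-1 tape=_[_]___zyzx   (s3,_)→(s3,_,+1)
state=s3 head=0 tape=__[_]__zyzx   (s3,_)→(s3,_,+1)
state=s3 head=1 tape=___[_]_zyzx   (s3,_)→(s3,_,+1)
state=s3 head=2 tape=____[_]zyzx   (s3,_)→(s3,_,+1)
state=s3 head=3 tape=_____[z]yzx   (s3,z)→(s2,x,-1)
state=s2 head=2 tape=____[_]xyzx   (s2,_)→(s1,y,+1)
state=s1 head=3 tape=____y[x]yzx   (s1,x)→(s2,y,+1)
state=s2 head=4 tape=____yy[y]zx
At halt the head is at cell 4.

4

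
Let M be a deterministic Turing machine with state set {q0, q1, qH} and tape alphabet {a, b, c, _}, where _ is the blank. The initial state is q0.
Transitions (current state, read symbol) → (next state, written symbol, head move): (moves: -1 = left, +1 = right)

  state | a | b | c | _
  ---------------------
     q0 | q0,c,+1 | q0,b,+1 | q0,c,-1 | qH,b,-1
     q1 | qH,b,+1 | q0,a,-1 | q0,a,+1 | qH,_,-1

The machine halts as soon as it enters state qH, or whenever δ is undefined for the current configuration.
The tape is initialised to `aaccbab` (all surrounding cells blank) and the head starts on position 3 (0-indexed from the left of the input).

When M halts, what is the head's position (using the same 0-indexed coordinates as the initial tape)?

-2

state=q0 head=3 tape=__aac[c]bab   (q0,c)→(q0,c,-1)
state=q0 head=2 tape=__aa[c]cbab   (q0,c)→(q0,c,-1)
state=q0 head=1 tape=__a[a]ccbab   (q0,a)→(q0,c,+1)
state=q0 head=2 tape=__ac[c]cbab   (q0,c)→(q0,c,-1)
state=q0 head=1 tape=__a[c]ccbab   (q0,c)→(q0,c,-1)
state=q0 head=0 tape=__[a]cccbab   (q0,a)→(q0,c,+1)
state=q0 head=1 tape=__c[c]ccbab   (q0,c)→(q0,c,-1)
state=q0 head=0 tape=__[c]cccbab   (q0,c)→(q0,c,-1)
state=q0 head=-1 tape=_[_]ccccbab   (q0,_)→(qH,b,-1)
state=qH head=-2 tape=[_]bccccbab
At halt the head is at cell -2.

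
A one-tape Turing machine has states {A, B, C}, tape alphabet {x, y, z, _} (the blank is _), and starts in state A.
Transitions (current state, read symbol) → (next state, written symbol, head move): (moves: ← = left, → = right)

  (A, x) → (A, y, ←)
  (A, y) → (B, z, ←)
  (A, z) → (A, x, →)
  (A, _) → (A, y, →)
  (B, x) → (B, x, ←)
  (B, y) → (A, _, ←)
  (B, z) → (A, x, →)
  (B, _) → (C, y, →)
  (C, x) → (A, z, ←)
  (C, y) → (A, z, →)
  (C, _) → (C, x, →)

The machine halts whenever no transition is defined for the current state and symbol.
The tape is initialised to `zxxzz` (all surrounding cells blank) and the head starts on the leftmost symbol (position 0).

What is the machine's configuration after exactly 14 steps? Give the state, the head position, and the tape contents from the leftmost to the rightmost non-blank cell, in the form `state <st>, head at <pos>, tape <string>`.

state C, head at -2, tape yz_xzxzz

A | ___[z]xxzz   read z → write x, move →, go to A
A | ___x[x]xzz   read x → write y, move ←, go to A
A | ___[x]yxzz   read x → write y, move ←, go to A
A | __[_]yyxzz   read _ → write y, move →, go to A
A | __y[y]yxzz   read y → write z, move ←, go to B
B | __[y]zyxzz   read y → write _, move ←, go to A
A | _[_]_zyxzz   read _ → write y, move →, go to A
A | _y[_]zyxzz   read _ → write y, move →, go to A
A | _yy[z]yxzz   read z → write x, move →, go to A
A | _yyx[y]xzz   read y → write z, move ←, go to B
B | _yy[x]zxzz   read x → write x, move ←, go to B
B | _y[y]xzxzz   read y → write _, move ←, go to A
A | _[y]_xzxzz   read y → write z, move ←, go to B
B | [_]z_xzxzz   read _ → write y, move →, go to C
C | y[z]_xzxzz
After 14 steps: state C, head at -2, tape yz_xzxzz.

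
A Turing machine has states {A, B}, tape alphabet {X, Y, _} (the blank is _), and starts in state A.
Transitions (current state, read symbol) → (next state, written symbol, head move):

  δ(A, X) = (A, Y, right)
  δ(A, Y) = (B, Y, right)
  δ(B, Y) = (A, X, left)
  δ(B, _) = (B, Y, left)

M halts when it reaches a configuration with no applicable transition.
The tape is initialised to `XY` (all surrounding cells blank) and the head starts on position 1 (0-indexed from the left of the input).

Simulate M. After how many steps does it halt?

9

state=A head=1 tape=X[Y]__   (A,Y)→(B,Y,right)
state=B head=2 tape=XY[_]_   (B,_)→(B,Y,left)
state=B head=1 tape=X[Y]Y_   (B,Y)→(A,X,left)
state=A head=0 tape=[X]XY_   (A,X)→(A,Y,right)
state=A head=1 tape=Y[X]Y_   (A,X)→(A,Y,right)
state=A head=2 tape=YY[Y]_   (A,Y)→(B,Y,right)
state=B head=3 tape=YYY[_]   (B,_)→(B,Y,left)
state=B head=2 tape=YY[Y]Y   (B,Y)→(A,X,left)
state=A head=1 tape=Y[Y]XY   (A,Y)→(B,Y,right)
state=B head=2 tape=YY[X]Y
M halts after 9 transitions.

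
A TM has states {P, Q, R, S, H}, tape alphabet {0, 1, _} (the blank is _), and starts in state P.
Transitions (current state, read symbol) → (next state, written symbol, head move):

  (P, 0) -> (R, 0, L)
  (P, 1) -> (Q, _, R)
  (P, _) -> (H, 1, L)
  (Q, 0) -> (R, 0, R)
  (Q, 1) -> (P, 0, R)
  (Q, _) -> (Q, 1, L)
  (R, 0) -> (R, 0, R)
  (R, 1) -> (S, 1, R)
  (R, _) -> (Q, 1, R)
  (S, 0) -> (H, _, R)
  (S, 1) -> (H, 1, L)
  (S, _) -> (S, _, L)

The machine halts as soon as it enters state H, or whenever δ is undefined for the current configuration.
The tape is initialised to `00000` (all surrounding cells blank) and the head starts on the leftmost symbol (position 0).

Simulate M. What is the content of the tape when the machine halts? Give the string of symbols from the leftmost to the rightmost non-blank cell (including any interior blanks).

P | _[0]0000___   read 0 → write 0, move L, go to R
R | [_]00000___   read _ → write 1, move R, go to Q
Q | 1[0]0000___   read 0 → write 0, move R, go to R
R | 10[0]000___   read 0 → write 0, move R, go to R
R | 100[0]00___   read 0 → write 0, move R, go to R
R | 1000[0]0___   read 0 → write 0, move R, go to R
R | 10000[0]___   read 0 → write 0, move R, go to R
R | 100000[_]__   read _ → write 1, move R, go to Q
Q | 1000001[_]_   read _ → write 1, move L, go to Q
Q | 100000[1]1_   read 1 → write 0, move R, go to P
P | 1000000[1]_   read 1 → write _, move R, go to Q
Q | 1000000_[_]   read _ → write 1, move L, go to Q
Q | 1000000[_]1   read _ → write 1, move L, go to Q
Q | 100000[0]11   read 0 → write 0, move R, go to R
R | 1000000[1]1   read 1 → write 1, move R, go to S
S | 10000001[1]   read 1 → write 1, move L, go to H
H | 1000000[1]1
The non-blank tape span at halt is 100000011.

100000011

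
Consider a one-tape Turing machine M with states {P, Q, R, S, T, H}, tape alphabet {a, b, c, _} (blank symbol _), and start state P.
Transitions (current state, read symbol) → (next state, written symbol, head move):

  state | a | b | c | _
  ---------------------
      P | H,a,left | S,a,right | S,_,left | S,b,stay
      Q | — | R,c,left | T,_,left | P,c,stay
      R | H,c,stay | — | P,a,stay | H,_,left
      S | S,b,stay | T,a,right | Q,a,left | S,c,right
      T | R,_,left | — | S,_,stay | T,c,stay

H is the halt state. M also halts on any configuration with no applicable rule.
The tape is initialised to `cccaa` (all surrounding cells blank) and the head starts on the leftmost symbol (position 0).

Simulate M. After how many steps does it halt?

16

P | _[c]ccaa   read c → write _, move left, go to S
S | [_]_ccaa   read _ → write c, move right, go to S
S | c[_]ccaa   read _ → write c, move right, go to S
S | cc[c]caa   read c → write a, move left, go to Q
Q | c[c]acaa   read c → write _, move left, go to T
T | [c]_acaa   read c → write _, move stay, go to S
S | [_]_acaa   read _ → write c, move right, go to S
S | c[_]acaa   read _ → write c, move right, go to S
S | cc[a]caa   read a → write b, move stay, go to S
S | cc[b]caa   read b → write a, move right, go to T
T | cca[c]aa   read c → write _, move stay, go to S
S | cca[_]aa   read _ → write c, move right, go to S
S | ccac[a]a   read a → write b, move stay, go to S
S | ccac[b]a   read b → write a, move right, go to T
T | ccaca[a]   read a → write _, move left, go to R
R | ccac[a]_   read a → write c, move stay, go to H
H | ccac[c]_
M halts after 16 transitions.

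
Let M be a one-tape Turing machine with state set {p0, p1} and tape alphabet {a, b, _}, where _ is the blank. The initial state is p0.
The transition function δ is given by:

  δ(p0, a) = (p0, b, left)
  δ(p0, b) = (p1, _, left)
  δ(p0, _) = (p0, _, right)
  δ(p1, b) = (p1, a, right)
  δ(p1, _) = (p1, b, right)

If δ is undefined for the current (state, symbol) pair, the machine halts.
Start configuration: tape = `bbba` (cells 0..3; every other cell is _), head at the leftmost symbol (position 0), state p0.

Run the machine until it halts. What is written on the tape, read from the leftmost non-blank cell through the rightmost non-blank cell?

bbaaa

p0 | _[b]bba   read b → write _, move left, go to p1
p1 | [_]_bba   read _ → write b, move right, go to p1
p1 | b[_]bba   read _ → write b, move right, go to p1
p1 | bb[b]ba   read b → write a, move right, go to p1
p1 | bba[b]a   read b → write a, move right, go to p1
p1 | bbaa[a]
The non-blank tape span at halt is bbaaa.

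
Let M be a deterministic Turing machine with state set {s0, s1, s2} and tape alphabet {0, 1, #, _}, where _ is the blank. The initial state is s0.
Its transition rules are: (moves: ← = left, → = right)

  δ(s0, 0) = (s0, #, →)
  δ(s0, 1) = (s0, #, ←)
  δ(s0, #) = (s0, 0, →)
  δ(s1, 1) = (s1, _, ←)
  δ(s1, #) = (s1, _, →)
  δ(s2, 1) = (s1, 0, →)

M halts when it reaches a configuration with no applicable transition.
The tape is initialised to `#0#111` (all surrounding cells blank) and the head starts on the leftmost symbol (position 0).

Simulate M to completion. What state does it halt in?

s0

s0 | [#]0#111_   read # → write 0, move →, go to s0
s0 | 0[0]#111_   read 0 → write #, move →, go to s0
s0 | 0#[#]111_   read # → write 0, move →, go to s0
s0 | 0#0[1]11_   read 1 → write #, move ←, go to s0
s0 | 0#[0]#11_   read 0 → write #, move →, go to s0
s0 | 0##[#]11_   read # → write 0, move →, go to s0
s0 | 0##0[1]1_   read 1 → write #, move ←, go to s0
s0 | 0##[0]#1_   read 0 → write #, move →, go to s0
s0 | 0###[#]1_   read # → write 0, move →, go to s0
s0 | 0###0[1]_   read 1 → write #, move ←, go to s0
s0 | 0###[0]#_   read 0 → write #, move →, go to s0
s0 | 0####[#]_   read # → write 0, move →, go to s0
s0 | 0####0[_]
No transition is defined for (s0, _); M halts in state s0.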